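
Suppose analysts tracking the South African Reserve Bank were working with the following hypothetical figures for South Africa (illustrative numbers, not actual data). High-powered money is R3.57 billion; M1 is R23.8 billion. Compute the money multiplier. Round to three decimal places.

6.667

The money multiplier is m = M / MB = 23.8 / 3.57 ≈ 6.66667.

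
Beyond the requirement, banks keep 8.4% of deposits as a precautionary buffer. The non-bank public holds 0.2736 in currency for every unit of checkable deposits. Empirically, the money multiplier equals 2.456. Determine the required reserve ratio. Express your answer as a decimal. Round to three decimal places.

Using m = 2.456. Since m = (1 + c)/(c + rr + e), the denominator satisfies c + rr + e = (1 + c)/m = (1 + 0.2736) / 2.456 ≈ 0.518567.
With c = 0.2736 and e = 0.084, the required reserve ratio is 0.518567 − 0.2736 − 0.084 = 0.160967.

0.161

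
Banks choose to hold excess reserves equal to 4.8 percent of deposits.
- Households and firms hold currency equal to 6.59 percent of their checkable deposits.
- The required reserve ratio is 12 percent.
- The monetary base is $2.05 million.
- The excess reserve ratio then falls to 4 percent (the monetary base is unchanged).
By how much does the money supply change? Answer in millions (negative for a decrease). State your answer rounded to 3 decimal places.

$0.331 million

Initially m₁ = (1 + 0.0659) / (0.12 + 0.048 + 0.0659) ≈ 4.55708, so M₁ = 4.55708 × 2.05 ≈ 9.342 million.
After the change m₂ = (1 + 0.0659) / (0.12 + 0.04 + 0.0659) ≈ 4.71846, so M₂ = 4.71846 × 2.05 ≈ 9.6728 million.
ΔM = M₂ − M₁ = 9.6728 − 9.342 = 0.3308 million.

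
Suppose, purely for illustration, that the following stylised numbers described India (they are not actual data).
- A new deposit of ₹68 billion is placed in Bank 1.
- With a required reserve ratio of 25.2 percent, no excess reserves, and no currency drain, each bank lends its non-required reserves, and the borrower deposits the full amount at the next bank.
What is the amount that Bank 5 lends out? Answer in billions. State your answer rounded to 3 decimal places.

₹15.923 billion

Each bank lends a fraction (1 − rr) = 0.7480 of the deposit it receives, so Bank 5 receives 68·0.7480^4 and lends 68·0.7480^5 ≈ 15.9227 billion.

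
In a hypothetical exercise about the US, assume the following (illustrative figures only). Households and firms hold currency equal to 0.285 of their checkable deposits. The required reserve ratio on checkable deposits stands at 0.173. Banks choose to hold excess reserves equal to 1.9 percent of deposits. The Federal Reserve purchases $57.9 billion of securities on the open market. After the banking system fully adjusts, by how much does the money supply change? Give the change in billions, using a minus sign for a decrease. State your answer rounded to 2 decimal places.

The money multiplier is m = (1 + c) / (rr + e + c) = (1 + 0.285) / (0.173 + 0.019 + 0.285) ≈ 2.69392.
The purchase adds 57.9 billion of base, so ΔM = m × ΔMB = 2.69392 × (+57.9) ≈ 155.978 billion.

$155.98 billion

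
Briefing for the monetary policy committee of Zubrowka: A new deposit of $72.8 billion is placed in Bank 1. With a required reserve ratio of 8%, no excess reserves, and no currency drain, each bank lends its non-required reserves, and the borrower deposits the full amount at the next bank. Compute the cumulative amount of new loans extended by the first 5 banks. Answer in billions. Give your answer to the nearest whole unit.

Bank i lends (1 − rr)^i of the original deposit: Bank 1 lends 72.8·0.9200 = 66.9760, Bank 2 lends 72.8·0.9200² ≈ 61.6179, and so on.
Summing a geometric series: total = 72.8·[0.9200·(1 − 0.9200^5) / (1 − 0.9200)] ≈ 285.4169 billion.

$285 billion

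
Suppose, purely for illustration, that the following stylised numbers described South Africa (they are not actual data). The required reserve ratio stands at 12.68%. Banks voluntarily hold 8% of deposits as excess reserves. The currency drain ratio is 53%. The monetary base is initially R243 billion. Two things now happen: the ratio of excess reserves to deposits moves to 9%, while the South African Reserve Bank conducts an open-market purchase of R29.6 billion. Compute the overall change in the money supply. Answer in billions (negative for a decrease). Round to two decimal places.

Before: m₁ = (1 + 0.53) / (0.1268 + 0.08 + 0.53) ≈ 2.076547, MB₁ = 243, so M₁ = 2.076547 × 243 ≈ 504.6009 billion.
After: m₂ = (1 + 0.53) / (0.1268 + 0.09 + 0.53) ≈ 2.048741, MB₂ = 243 + 29.6 = 272.6, so M₂ = 2.048741 × 272.6 ≈ 558.4868 billion.
ΔM = M₂ − M₁ = 558.4868 − 504.6009 = 53.8859 billion.

R53.89 billion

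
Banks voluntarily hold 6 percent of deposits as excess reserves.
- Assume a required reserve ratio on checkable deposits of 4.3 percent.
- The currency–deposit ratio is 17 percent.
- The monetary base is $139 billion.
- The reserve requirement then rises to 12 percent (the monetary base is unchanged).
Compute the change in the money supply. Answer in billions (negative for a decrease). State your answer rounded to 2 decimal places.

-131.06 billion

Initially m₁ = (1 + 0.17) / (0.043 + 0.06 + 0.17) ≈ 4.285714, so M₁ = 4.285714 × 139 ≈ 595.7142 billion.
After the change m₂ = (1 + 0.17) / (0.12 + 0.06 + 0.17) ≈ 3.342857, so M₂ = 3.342857 × 139 ≈ 464.6571 billion.
ΔM = M₂ − M₁ = 464.6571 − 595.7142 = -131.0571 billion.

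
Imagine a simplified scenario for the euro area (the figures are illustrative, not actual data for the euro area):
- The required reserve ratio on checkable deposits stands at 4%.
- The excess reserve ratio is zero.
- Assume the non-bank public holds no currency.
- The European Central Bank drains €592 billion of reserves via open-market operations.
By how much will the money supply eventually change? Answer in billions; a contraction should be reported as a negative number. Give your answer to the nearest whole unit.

The simple money multiplier is m = 1/rr = 1/0.04 = 25.
An open-market sale reduces the monetary base by 592 billion, so ΔM = m × ΔMB = 25 × (−592) = -14800 billion.

-14800 billion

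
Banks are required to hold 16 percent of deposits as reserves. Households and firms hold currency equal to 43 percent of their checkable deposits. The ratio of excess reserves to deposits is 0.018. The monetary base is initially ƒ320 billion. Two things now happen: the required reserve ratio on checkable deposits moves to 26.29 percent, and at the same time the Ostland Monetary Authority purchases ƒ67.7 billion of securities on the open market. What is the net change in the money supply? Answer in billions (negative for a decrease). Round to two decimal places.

Before: m₁ = (1 + 0.43) / (0.16 + 0.018 + 0.43) ≈ 2.351974, MB₁ = 320, so M₁ = 2.351974 × 320 ≈ 752.6317 billion.
After: m₂ = (1 + 0.43) / (0.2629 + 0.018 + 0.43) ≈ 2.011535, MB₂ = 320 + 67.7 = 387.7, so M₂ = 2.011535 × 387.7 ≈ 779.8721 billion.
ΔM = M₂ − M₁ = 779.8721 − 752.6317 = 27.2404 billion.

ƒ27.24 billion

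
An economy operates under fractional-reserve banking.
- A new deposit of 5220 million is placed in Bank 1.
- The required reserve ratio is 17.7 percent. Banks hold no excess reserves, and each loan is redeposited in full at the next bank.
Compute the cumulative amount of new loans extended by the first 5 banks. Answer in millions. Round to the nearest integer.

15107 million

Bank i lends (1 − rr)^i of the original deposit: Bank 1 lends 5220·0.8230 = 4296.0600, Bank 2 lends 5220·0.8230² ≈ 3535.6574, and so on.
Summing a geometric series: total = 5220·[0.8230·(1 − 0.8230^5) / (1 − 0.8230)] ≈ 15107.2898 million.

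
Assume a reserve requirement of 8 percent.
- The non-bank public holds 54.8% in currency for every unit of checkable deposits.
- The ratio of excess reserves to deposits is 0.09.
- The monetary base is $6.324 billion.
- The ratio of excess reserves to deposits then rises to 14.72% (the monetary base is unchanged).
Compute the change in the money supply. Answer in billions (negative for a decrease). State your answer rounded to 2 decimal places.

Initially m₁ = (1 + 0.548) / (0.08 + 0.09 + 0.548) ≈ 2.1560, so M₁ = 2.1560 × 6.324 ≈ 13.6345 billion.
After the change m₂ = (1 + 0.548) / (0.08 + 0.1472 + 0.548) ≈ 1.9969, so M₂ = 1.9969 × 6.324 ≈ 12.6284 billion.
ΔM = M₂ − M₁ = 12.6284 − 13.6345 = -1.0061 billion.

-1.01 billion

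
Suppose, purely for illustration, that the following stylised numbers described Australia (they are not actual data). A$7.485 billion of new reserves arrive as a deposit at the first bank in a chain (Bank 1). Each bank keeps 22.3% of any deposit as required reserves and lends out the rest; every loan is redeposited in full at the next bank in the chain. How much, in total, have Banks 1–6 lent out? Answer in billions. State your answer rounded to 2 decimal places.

Bank i lends (1 − rr)^i of the original deposit: Bank 1 lends 7.485·0.7770 ≈ 5.8158, Bank 2 lends 7.485·0.7770² ≈ 4.5189, and so on.
Summing a geometric series: total = 7.485·[0.7770·(1 − 0.7770^6) / (1 − 0.7770)] ≈ 20.3411 billion.

A$20.34 billion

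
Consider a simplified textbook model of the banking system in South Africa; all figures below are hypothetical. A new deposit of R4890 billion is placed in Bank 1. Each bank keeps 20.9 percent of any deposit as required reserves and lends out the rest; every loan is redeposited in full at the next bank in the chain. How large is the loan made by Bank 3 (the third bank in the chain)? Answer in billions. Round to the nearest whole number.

R2420 billion

Each bank lends a fraction (1 − rr) = 0.7910 of the deposit it receives, so Bank 3 receives 4890·0.7910^2 and lends 4890·0.7910^3 ≈ 2420.1279 billion.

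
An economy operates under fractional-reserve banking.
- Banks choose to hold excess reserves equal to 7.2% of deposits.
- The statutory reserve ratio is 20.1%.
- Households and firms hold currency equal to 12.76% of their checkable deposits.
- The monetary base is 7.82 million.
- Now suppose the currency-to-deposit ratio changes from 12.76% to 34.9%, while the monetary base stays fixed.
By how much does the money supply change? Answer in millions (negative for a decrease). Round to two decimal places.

Initially m₁ = (1 + 0.1276) / (0.201 + 0.072 + 0.1276) ≈ 2.8148, so M₁ = 2.8148 × 7.82 ≈ 22.0117 million.
After the change m₂ = (1 + 0.349) / (0.201 + 0.072 + 0.349) ≈ 2.1688, so M₂ = 2.1688 × 7.82 ≈ 16.96 million.
ΔM = M₂ − M₁ = 16.96 − 22.0117 = -5.0517 million.

-5.05 million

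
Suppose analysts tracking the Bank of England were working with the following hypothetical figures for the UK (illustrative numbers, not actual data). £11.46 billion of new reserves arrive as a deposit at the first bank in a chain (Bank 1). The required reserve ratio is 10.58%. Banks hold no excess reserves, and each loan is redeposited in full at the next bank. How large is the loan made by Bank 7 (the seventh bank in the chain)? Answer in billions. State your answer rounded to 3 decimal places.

£5.239 billion

Each bank lends a fraction (1 − rr) = 0.8942 of the deposit it receives, so Bank 7 receives 11.46·0.8942^6 and lends 11.46·0.8942^7 ≈ 5.2387 billion.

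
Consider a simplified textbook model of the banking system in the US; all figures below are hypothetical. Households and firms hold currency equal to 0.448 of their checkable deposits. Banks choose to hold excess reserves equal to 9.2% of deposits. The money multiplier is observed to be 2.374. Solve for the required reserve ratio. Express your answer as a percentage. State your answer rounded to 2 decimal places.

6.99%

Using m = 2.374. Since m = (1 + c)/(c + rr + e), the denominator satisfies c + rr + e = (1 + c)/m = (1 + 0.448) / 2.374 ≈ 0.609941.
With c = 0.448 and e = 0.092, the required reserve ratio is 0.609941 − 0.448 − 0.092 = 0.069941.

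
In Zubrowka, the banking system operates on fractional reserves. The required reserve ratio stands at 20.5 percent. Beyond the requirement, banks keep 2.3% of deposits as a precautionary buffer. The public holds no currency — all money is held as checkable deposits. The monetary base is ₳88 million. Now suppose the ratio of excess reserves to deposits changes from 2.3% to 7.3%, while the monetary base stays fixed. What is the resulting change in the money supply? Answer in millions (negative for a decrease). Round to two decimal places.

-69.42 million

Initially m₁ = 1 / (0.205 + 0.023) ≈ 4.38596, so M₁ = 4.38596 × 88 ≈ 385.9645 million.
After the change m₂ = 1 / (0.205 + 0.073) ≈ 3.59712, so M₂ = 3.59712 × 88 ≈ 316.5466 million.
ΔM = M₂ − M₁ = 316.5466 − 385.9645 = -69.4179 million.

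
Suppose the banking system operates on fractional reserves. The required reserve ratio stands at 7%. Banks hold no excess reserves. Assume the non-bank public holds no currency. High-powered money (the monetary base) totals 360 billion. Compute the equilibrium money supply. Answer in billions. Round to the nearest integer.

With no currency drain or excess reserves, the money multiplier is m = 1/rr = 1/0.07 ≈ 14.2857.
Money supply M = m × MB = 14.2857 × 360 = 5142.852 billion.

5143 billion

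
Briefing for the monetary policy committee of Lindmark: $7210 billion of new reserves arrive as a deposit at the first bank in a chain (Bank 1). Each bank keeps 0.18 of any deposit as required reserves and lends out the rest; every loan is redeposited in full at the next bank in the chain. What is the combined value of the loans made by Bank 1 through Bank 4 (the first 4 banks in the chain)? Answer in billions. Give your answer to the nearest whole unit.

Bank i lends (1 − rr)^i of the original deposit: Bank 1 lends 7210·0.8200 = 5912.2000, Bank 2 lends 7210·0.8200² = 4848.0040, and so on.
Summing a geometric series: total = 7210·[0.8200·(1 − 0.8200^4) / (1 − 0.8200)] ≈ 17995.3652 billion.

$17995 billion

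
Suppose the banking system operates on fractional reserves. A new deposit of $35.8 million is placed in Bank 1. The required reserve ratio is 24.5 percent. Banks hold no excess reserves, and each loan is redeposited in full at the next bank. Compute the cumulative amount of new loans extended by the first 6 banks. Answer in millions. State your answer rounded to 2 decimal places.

$89.89 million

Bank i lends (1 − rr)^i of the original deposit: Bank 1 lends 35.8·0.7550 = 27.0290, Bank 2 lends 35.8·0.7550² ≈ 20.4069, and so on.
Summing a geometric series: total = 35.8·[0.7550·(1 − 0.7550^6) / (1 − 0.7550)] ≈ 89.8888 million.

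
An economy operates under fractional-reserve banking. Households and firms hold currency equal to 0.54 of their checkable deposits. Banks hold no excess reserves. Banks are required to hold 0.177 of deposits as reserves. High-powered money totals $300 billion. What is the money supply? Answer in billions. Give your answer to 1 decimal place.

The money multiplier is m = (1 + c) / (rr + c) = (1 + 0.54) / (0.177 + 0.54) ≈ 2.14784.
So M = m × MB = 2.14784 × 300 = 644.352 billion.

$644.4 billion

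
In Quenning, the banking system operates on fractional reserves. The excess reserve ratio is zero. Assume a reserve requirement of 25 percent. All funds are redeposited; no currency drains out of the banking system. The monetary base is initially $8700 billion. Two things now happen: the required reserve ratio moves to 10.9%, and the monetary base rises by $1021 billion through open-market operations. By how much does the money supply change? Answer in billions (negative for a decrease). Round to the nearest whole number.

$54383 billion

Before: m₁ = 1 / (0.25) = 4, MB₁ = 8700, so M₁ = 4 × 8700 = 34800 billion.
After: m₂ = 1 / (0.109) ≈ 9.17431, MB₂ = 8700 + 1021 = 9721, so M₂ = 9.17431 × 9721 ≈ 89183.4675 billion.
ΔM = M₂ − M₁ = 89183.4675 − 34800 = 54383.4675 billion.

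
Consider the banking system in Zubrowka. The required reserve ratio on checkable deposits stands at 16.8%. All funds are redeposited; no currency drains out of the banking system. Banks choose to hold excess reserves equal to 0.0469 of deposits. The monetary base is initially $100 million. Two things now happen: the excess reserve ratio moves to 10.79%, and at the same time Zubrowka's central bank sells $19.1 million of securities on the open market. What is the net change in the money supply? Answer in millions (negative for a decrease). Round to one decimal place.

Before: m₁ = 1 / (0.168 + 0.0469) ≈ 4.6533, MB₁ = 100, so M₁ = 4.6533 × 100 = 465.33 million.
After: m₂ = 1 / (0.168 + 0.1079) ≈ 3.6245, MB₂ = 100 − 19.1 = 80.9, so M₂ = 3.6245 × 80.9 ≈ 293.2221 million.
ΔM = M₂ − M₁ = 293.2221 − 465.33 = -172.1079 million.

-172.1 million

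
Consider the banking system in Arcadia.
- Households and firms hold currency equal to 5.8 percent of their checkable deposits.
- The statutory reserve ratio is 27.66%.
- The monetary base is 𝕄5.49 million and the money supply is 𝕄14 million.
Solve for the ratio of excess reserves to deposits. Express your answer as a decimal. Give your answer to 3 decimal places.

Using m = M/MB = 14/5.49 ≈ 2.550091. Since m = (1 + c)/(c + rr + e), the denominator satisfies c + rr + e = (1 + c)/m = (1 + 0.058) / 2.550091 ≈ 0.414887.
With c = 0.058 and rr = 0.2766, the ratio of excess reserves to deposits is 0.414887 − 0.058 − 0.2766 = 0.080287.

0.080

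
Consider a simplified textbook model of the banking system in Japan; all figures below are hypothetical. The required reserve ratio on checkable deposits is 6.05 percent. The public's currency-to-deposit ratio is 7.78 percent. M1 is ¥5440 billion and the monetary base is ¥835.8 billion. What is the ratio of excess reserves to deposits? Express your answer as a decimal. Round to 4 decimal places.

0.0273

Using m = M/MB = 5440/835.8 ≈ 6.508734. Since m = (1 + c)/(c + rr + e), the denominator satisfies c + rr + e = (1 + c)/m = (1 + 0.0778) / 6.508734 ≈ 0.165593.
With c = 0.0778 and rr = 0.0605, the ratio of excess reserves to deposits is 0.165593 − 0.0778 − 0.0605 = 0.027293.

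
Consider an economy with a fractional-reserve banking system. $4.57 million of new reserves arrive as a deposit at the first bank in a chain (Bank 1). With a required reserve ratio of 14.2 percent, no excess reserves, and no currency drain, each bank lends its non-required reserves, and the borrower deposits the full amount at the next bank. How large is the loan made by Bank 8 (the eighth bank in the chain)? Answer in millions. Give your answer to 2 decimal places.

$1.34 million

Each bank lends a fraction (1 − rr) = 0.8580 of the deposit it receives, so Bank 8 receives 4.57·0.8580^7 and lends 4.57·0.8580^8 ≈ 1.3422 million.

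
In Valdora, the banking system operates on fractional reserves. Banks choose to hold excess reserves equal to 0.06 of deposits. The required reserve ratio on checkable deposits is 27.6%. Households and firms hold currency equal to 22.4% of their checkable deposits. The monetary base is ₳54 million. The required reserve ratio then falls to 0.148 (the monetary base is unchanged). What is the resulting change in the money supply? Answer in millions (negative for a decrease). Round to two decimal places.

Initially m₁ = (1 + 0.224) / (0.276 + 0.06 + 0.224) ≈ 2.18571, so M₁ = 2.18571 × 54 ≈ 118.0283 million.
After the change m₂ = (1 + 0.224) / (0.148 + 0.06 + 0.224) ≈ 2.83333, so M₂ = 2.83333 × 54 ≈ 152.9998 million.
ΔM = M₂ − M₁ = 152.9998 − 118.0283 = 34.9715 million.

₳34.97 million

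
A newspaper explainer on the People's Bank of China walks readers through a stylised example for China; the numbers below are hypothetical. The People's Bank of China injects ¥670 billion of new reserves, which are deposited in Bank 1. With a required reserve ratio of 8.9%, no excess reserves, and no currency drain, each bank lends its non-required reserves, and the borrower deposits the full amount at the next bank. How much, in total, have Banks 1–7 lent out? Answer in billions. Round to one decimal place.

¥3286.7 billion

Bank i lends (1 − rr)^i of the original deposit: Bank 1 lends 670·0.9110 = 610.3700, Bank 2 lends 670·0.9110² ≈ 556.0471, and so on.
Summing a geometric series: total = 670·[0.9110·(1 − 0.9110^7) / (1 − 0.9110)] ≈ 3286.7448 billion.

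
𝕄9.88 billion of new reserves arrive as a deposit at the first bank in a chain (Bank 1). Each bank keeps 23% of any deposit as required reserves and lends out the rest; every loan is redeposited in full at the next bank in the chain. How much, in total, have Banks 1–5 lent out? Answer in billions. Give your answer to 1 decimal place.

𝕄24.1 billion

Bank i lends (1 − rr)^i of the original deposit: Bank 1 lends 9.88·0.7700 = 7.6076, Bank 2 lends 9.88·0.7700² ≈ 5.8579, and so on.
Summing a geometric series: total = 9.88·[0.7700·(1 − 0.7700^5) / (1 − 0.7700)] ≈ 24.1234 billion.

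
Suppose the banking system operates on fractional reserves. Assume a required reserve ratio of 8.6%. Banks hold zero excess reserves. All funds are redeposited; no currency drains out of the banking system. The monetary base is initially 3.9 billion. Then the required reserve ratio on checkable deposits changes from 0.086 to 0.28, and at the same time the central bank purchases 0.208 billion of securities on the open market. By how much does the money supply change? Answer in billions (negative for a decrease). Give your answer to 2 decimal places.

Before: m₁ = 1 / (0.086) ≈ 11.6279, MB₁ = 3.9, so M₁ = 11.6279 × 3.9 ≈ 45.3488 billion.
After: m₂ = 1 / (0.28) ≈ 3.5714, MB₂ = 3.9 + 0.208 = 4.108, so M₂ = 3.5714 × 4.108 ≈ 14.6713 billion.
ΔM = M₂ − M₁ = 14.6713 − 45.3488 = -30.6775 billion.

-30.68 billion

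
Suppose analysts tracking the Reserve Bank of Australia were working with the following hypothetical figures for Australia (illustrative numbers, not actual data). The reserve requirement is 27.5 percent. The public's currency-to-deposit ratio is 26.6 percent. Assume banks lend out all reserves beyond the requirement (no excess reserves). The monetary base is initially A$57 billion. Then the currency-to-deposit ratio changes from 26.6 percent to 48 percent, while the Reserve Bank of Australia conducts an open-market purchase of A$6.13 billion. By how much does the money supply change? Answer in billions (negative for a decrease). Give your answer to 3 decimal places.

-9.635 billion

Before: m₁ = (1 + 0.266) / (0.275 + 0.266) ≈ 2.340111, MB₁ = 57, so M₁ = 2.340111 × 57 ≈ 133.3863 billion.
After: m₂ = (1 + 0.48) / (0.275 + 0.48) ≈ 1.960265, MB₂ = 57 + 6.13 = 63.13, so M₂ = 1.960265 × 63.13 ≈ 123.7515 billion.
ΔM = M₂ − M₁ = 123.7515 − 133.3863 = -9.6348 billion.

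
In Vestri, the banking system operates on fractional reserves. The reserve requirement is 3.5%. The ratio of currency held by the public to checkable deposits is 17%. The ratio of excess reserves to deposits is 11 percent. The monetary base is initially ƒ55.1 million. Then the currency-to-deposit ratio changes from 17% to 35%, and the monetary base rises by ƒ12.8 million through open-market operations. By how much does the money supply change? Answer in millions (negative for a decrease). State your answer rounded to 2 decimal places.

-19.48 million

Before: m₁ = (1 + 0.17) / (0.035 + 0.11 + 0.17) ≈ 3.71429, MB₁ = 55.1, so M₁ = 3.71429 × 55.1 ≈ 204.6574 million.
After: m₂ = (1 + 0.35) / (0.035 + 0.11 + 0.35) ≈ 2.72727, MB₂ = 55.1 + 12.8 = 67.9, so M₂ = 2.72727 × 67.9 ≈ 185.1816 million.
ΔM = M₂ − M₁ = 185.1816 − 204.6574 = -19.4758 million.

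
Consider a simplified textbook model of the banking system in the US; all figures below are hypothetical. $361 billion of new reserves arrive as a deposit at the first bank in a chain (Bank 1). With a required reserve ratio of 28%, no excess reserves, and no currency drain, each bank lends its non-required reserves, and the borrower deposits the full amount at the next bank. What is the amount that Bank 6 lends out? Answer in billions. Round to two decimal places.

Each bank lends a fraction (1 − rr) = 0.7200 of the deposit it receives, so Bank 6 receives 361·0.7200^5 and lends 361·0.7200^6 ≈ 50.2924 billion.

$50.29 billion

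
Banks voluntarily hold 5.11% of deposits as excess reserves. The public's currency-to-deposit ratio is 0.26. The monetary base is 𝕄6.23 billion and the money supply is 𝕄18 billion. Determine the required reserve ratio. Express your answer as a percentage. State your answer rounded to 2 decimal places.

12.50%

Using m = M/MB = 18/6.23 ≈ 2.889246. Since m = (1 + c)/(c + rr + e), the denominator satisfies c + rr + e = (1 + c)/m = (1 + 0.26) / 2.889246 ≈ 0.436100.
With c = 0.26 and e = 0.0511, the required reserve ratio is 0.436100 − 0.26 − 0.0511 = 0.125.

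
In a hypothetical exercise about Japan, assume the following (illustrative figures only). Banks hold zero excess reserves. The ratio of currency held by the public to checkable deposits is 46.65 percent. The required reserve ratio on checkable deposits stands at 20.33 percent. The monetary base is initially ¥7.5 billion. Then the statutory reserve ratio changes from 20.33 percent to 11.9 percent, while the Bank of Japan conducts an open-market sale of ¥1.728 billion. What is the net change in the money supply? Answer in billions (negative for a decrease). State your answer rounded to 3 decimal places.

Before: m₁ = (1 + 0.4665) / (0.2033 + 0.4665) ≈ 2.18946, MB₁ = 7.5, so M₁ = 2.18946 × 7.5 ≈ 16.421 billion.
After: m₂ = (1 + 0.4665) / (0.119 + 0.4665) ≈ 2.50470, MB₂ = 7.5 − 1.728 = 5.772, so M₂ = 2.50470 × 5.772 ≈ 14.4571 billion.
ΔM = M₂ − M₁ = 14.4571 − 16.421 = -1.9639 billion.

-1.964 billion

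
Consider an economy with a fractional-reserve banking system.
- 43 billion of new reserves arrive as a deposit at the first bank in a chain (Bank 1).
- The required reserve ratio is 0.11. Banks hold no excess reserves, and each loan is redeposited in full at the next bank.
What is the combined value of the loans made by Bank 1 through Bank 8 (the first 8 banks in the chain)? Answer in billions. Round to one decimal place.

Bank i lends (1 − rr)^i of the original deposit: Bank 1 lends 43·0.8900 = 38.2700, Bank 2 lends 43·0.8900² = 34.0603, and so on.
Summing a geometric series: total = 43·[0.8900·(1 − 0.8900^8) / (1 − 0.8900)] ≈ 210.9516 billion.

211.0 billion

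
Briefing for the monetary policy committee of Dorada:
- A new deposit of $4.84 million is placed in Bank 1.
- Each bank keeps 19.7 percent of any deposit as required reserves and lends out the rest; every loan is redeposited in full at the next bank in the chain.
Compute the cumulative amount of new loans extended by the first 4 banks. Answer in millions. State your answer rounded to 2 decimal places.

$11.53 million

Bank i lends (1 − rr)^i of the original deposit: Bank 1 lends 4.84·0.8030 ≈ 3.8865, Bank 2 lends 4.84·0.8030² ≈ 3.1209, and so on.
Summing a geometric series: total = 4.84·[0.8030·(1 − 0.8030^4) / (1 − 0.8030)] ≈ 11.5258 million.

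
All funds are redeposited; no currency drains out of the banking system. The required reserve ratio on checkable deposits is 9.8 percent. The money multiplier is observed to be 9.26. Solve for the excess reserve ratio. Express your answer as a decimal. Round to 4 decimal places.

0.0100

Using m = 9.26. Since m = (1 + c)/(c + rr + e), the denominator satisfies c + rr + e = (1 + c)/m = (1 + 0) / 9.26 ≈ 0.107991.
With c = 0 and rr = 0.098, the excess reserve ratio is 0.107991 − 0 − 0.098 = 0.009991.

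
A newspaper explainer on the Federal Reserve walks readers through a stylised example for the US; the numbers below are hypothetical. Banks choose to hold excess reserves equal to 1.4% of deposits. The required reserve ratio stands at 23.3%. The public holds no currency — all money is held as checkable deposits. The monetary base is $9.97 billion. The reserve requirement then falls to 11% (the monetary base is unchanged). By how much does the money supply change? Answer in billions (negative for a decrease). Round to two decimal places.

Initially m₁ = 1 / (0.233 + 0.014) ≈ 4.0486, so M₁ = 4.0486 × 9.97 ≈ 40.3645 billion.
After the change m₂ = 1 / (0.11 + 0.014) ≈ 8.0645, so M₂ = 8.0645 × 9.97 ≈ 80.4031 billion.
ΔM = M₂ − M₁ = 80.4031 − 40.3645 = 40.0386 billion.

$40.04 billion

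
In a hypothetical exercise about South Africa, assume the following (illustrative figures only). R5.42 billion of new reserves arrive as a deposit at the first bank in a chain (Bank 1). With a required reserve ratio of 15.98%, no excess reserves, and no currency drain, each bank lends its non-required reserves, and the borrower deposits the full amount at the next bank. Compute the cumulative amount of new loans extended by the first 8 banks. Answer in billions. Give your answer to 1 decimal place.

Bank i lends (1 − rr)^i of the original deposit: Bank 1 lends 5.42·0.8402 ≈ 4.5539, Bank 2 lends 5.42·0.8402² ≈ 3.8262, and so on.
Summing a geometric series: total = 5.42·[0.8402·(1 − 0.8402^8) / (1 − 0.8402)] ≈ 21.4201 billion.

R21.4 billion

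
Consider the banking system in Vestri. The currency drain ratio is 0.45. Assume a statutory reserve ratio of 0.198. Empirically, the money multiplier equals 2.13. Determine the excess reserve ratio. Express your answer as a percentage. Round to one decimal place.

3.3%

Using m = 2.13. Since m = (1 + c)/(c + rr + e), the denominator satisfies c + rr + e = (1 + c)/m = (1 + 0.45) / 2.13 ≈ 0.680751.
With c = 0.45 and rr = 0.198, the excess reserve ratio is 0.680751 − 0.45 − 0.198 = 0.032751.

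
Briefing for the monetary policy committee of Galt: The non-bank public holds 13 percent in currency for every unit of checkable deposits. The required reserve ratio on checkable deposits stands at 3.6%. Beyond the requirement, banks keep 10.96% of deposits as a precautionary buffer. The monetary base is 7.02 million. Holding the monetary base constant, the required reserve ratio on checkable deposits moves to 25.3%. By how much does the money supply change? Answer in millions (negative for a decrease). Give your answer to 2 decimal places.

-12.68 million

Initially m₁ = (1 + 0.13) / (0.036 + 0.1096 + 0.13) ≈ 4.1001, so M₁ = 4.1001 × 7.02 ≈ 28.7827 million.
After the change m₂ = (1 + 0.13) / (0.253 + 0.1096 + 0.13) ≈ 2.2940, so M₂ = 2.2940 × 7.02 ≈ 16.1039 million.
ΔM = M₂ − M₁ = 16.1039 − 28.7827 = -12.6788 million.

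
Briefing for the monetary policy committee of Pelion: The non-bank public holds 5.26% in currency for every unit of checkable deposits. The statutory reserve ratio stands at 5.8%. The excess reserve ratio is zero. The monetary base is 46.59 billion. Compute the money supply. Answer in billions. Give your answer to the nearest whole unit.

443 billion

The money multiplier is m = (1 + c) / (rr + c) = (1 + 0.0526) / (0.058 + 0.0526) ≈ 9.5172.
So M = m × MB = 9.5172 × 46.59 ≈ 443.4063 billion.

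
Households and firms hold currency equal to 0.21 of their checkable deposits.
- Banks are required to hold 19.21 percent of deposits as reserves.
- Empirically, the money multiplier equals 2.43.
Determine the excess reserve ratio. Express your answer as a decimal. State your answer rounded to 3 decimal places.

0.096

Using m = 2.43. Since m = (1 + c)/(c + rr + e), the denominator satisfies c + rr + e = (1 + c)/m = (1 + 0.21) / 2.43 ≈ 0.497942.
With c = 0.21 and rr = 0.1921, the excess reserve ratio is 0.497942 − 0.21 − 0.1921 = 0.095842.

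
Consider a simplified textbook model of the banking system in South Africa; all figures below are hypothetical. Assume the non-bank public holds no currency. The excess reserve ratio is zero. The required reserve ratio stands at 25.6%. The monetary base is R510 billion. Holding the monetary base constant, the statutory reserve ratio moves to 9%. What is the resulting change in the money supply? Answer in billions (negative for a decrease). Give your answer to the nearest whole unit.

R3674 billion

Initially m₁ = 1 / (0.256) ≈ 3.9062, so M₁ = 3.9062 × 510 = 1992.162 billion.
After the change m₂ = 1 / (0.09) ≈ 11.1111, so M₂ = 11.1111 × 510 = 5666.661 billion.
ΔM = M₂ − M₁ = 5666.661 − 1992.162 = 3674.499 billion.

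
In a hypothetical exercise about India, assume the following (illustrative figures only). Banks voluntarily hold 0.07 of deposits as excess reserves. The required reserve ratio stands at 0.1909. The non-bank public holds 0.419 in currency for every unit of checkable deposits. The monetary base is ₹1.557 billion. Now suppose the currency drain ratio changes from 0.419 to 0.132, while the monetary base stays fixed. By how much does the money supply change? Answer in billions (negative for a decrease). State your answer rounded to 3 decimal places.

Initially m₁ = (1 + 0.419) / (0.1909 + 0.07 + 0.419) ≈ 2.08707, so M₁ = 2.08707 × 1.557 ≈ 3.2496 billion.
After the change m₂ = (1 + 0.132) / (0.1909 + 0.07 + 0.132) ≈ 2.88114, so M₂ = 2.88114 × 1.557 ≈ 4.4859 billion.
ΔM = M₂ − M₁ = 4.4859 − 3.2496 = 1.2363 billion.

₹1.236 billion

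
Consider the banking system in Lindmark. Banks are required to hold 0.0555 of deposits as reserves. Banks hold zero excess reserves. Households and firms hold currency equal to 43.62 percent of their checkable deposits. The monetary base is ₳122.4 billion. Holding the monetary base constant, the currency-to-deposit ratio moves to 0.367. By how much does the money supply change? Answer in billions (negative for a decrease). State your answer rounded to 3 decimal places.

₳38.509 billion

Initially m₁ = (1 + 0.4362) / (0.0555 + 0.4362) ≈ 2.9208867, so M₁ = 2.9208867 × 122.4 ≈ 357.5165 billion.
After the change m₂ = (1 + 0.367) / (0.0555 + 0.367) ≈ 3.2355030, so M₂ = 3.2355030 × 122.4 ≈ 396.0256 billion.
ΔM = M₂ − M₁ = 396.0256 − 357.5165 = 38.5091 billion.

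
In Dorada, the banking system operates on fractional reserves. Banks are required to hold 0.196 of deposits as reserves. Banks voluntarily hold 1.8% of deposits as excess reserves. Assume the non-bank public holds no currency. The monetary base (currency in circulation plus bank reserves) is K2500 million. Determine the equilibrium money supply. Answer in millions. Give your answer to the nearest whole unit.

K11682 million

The money multiplier is m = 1 / (rr + e) = 1 / (0.196 + 0.018) ≈ 4.67290.
So M = m × MB = 4.67290 × 2500 = 11682.25 million.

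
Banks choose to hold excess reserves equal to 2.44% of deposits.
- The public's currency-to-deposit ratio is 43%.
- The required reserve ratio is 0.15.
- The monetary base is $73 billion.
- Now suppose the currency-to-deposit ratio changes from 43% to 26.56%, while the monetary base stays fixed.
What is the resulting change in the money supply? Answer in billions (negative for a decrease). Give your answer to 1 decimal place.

$37.3 billion

Initially m₁ = (1 + 0.43) / (0.15 + 0.0244 + 0.43) ≈ 2.3660, so M₁ = 2.3660 × 73 = 172.718 billion.
After the change m₂ = (1 + 0.2656) / (0.15 + 0.0244 + 0.2656) ≈ 2.8764, so M₂ = 2.8764 × 73 = 209.9772 billion.
ΔM = M₂ − M₁ = 209.9772 − 172.718 = 37.2592 billion.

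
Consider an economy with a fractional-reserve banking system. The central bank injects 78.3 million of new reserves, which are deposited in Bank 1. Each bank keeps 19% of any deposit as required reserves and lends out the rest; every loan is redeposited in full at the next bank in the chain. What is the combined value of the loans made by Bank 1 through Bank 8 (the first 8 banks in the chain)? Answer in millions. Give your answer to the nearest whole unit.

Bank i lends (1 − rr)^i of the original deposit: Bank 1 lends 78.3·0.8100 = 63.4230, Bank 2 lends 78.3·0.8100² ≈ 51.3726, and so on.
Summing a geometric series: total = 78.3·[0.8100·(1 − 0.8100^8) / (1 − 0.8100)] ≈ 271.9505 million.

272 million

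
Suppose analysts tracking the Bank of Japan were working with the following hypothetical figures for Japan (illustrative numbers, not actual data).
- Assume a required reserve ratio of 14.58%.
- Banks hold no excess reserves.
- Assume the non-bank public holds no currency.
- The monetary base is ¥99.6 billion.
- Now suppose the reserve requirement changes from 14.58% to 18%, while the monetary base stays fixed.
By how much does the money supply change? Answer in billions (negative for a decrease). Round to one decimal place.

-129.8 billion

Initially m₁ = 1 / (0.1458) ≈ 6.8587, so M₁ = 6.8587 × 99.6 ≈ 683.1265 billion.
After the change m₂ = 1 / (0.18) ≈ 5.5556, so M₂ = 5.5556 × 99.6 ≈ 553.3378 billion.
ΔM = M₂ − M₁ = 553.3378 − 683.1265 = -129.7887 billion.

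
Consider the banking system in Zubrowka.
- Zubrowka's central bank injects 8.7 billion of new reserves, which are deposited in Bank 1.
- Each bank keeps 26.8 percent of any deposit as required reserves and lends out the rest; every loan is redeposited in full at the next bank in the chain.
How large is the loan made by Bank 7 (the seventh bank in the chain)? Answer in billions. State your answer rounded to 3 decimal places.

0.980 billion

Each bank lends a fraction (1 − rr) = 0.7320 of the deposit it receives, so Bank 7 receives 8.7·0.7320^6 and lends 8.7·0.7320^7 ≈ 0.9797 billion.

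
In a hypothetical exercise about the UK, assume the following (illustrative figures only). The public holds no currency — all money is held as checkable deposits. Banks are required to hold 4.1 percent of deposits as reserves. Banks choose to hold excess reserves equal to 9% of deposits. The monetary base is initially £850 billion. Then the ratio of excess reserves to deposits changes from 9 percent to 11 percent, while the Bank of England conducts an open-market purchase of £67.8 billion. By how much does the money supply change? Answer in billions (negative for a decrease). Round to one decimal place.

-410.4 billion

Before: m₁ = 1 / (0.041 + 0.09) ≈ 7.63359, MB₁ = 850, so M₁ = 7.63359 × 850 = 6488.5515 billion.
After: m₂ = 1 / (0.041 + 0.11) ≈ 6.62252, MB₂ = 850 + 67.8 = 917.8, so M₂ = 6.62252 × 917.8 ≈ 6078.1489 billion.
ΔM = M₂ − M₁ = 6078.1489 − 6488.5515 = -410.4026 billion.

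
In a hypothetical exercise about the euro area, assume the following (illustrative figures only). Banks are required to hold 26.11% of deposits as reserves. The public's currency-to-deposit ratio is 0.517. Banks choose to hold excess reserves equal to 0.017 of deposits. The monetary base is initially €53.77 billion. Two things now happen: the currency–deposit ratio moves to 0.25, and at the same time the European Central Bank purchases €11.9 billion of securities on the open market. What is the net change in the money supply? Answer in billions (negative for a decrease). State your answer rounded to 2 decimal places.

€52.85 billion

Before: m₁ = (1 + 0.517) / (0.2611 + 0.017 + 0.517) ≈ 1.90794, MB₁ = 53.77, so M₁ = 1.90794 × 53.77 ≈ 102.5899 billion.
After: m₂ = (1 + 0.25) / (0.2611 + 0.017 + 0.25) ≈ 2.36698, MB₂ = 53.77 + 11.9 = 65.67, so M₂ = 2.36698 × 65.67 ≈ 155.4396 billion.
ΔM = M₂ − M₁ = 155.4396 − 102.5899 = 52.8497 billion.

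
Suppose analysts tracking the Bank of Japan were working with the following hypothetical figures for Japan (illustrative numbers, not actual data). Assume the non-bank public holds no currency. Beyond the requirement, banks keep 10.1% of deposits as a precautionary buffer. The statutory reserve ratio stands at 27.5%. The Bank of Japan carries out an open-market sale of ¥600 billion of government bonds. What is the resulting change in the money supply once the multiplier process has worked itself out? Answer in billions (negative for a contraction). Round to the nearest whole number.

-1596 billion

The money multiplier is m = 1 / (rr + e) = 1 / (0.275 + 0.101) ≈ 2.6596.
The sale removes 600 billion of base, so ΔM = m × ΔMB = 2.6596 × (−600) = -1595.76 billion.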